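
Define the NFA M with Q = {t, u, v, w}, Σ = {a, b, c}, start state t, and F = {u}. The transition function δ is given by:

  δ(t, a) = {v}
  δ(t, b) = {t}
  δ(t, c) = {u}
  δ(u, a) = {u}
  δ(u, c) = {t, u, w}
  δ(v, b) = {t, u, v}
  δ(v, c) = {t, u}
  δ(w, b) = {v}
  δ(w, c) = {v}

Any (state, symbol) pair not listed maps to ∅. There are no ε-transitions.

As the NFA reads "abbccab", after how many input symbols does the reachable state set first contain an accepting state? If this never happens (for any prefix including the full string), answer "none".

Start in {t}.
Read 'a': t→{v}; now {v}.
Read 'b': v→{t, u, v}; now {t, u, v}.
None of the earlier sets intersect F, but {t, u, v} does.

2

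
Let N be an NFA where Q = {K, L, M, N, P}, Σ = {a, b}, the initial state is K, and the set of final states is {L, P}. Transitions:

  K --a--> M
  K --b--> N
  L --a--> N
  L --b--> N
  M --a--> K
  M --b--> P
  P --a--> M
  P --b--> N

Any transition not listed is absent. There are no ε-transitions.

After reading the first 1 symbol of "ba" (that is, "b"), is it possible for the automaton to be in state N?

Yes

Start in {K}.
Read 'b': {K} → {N}.
State N is in {N}.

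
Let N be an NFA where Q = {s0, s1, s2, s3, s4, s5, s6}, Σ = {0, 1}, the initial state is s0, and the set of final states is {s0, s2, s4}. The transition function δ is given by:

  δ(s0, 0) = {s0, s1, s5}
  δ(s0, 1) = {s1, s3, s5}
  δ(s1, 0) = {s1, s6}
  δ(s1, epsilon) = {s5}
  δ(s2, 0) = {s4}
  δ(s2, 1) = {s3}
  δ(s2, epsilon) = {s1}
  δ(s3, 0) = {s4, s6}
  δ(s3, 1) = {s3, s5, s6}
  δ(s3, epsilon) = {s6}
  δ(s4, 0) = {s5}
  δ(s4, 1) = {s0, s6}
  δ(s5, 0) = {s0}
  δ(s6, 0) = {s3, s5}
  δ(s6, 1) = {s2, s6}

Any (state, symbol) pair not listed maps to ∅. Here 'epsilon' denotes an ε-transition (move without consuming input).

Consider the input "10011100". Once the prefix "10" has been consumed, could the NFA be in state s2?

Start in {s0}.
Read '1': {s0} → {s1, s3, s5, s6}.
Read '0': {s1, s3, s5, s6} → {s0, s1, s3, s4, s5, s6}.
State s2 is not in {s0, s1, s3, s4, s5, s6}.

No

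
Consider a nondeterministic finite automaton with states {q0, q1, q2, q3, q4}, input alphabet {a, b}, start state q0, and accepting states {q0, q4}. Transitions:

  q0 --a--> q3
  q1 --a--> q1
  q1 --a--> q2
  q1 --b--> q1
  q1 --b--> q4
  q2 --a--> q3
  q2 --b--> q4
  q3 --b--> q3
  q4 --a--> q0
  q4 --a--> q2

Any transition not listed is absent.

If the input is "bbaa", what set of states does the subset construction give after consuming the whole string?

Start in {q0}.
Read 'b': {q0} → ∅.
The set is empty and remains empty for the remaining 3 symbols.

∅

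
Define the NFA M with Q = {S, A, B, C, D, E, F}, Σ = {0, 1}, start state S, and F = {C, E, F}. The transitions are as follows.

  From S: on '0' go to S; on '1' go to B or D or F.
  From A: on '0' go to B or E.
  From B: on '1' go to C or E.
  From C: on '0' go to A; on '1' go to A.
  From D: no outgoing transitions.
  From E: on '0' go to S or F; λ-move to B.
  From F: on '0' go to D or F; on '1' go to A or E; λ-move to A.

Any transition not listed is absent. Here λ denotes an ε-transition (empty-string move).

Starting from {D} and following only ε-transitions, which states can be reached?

{D}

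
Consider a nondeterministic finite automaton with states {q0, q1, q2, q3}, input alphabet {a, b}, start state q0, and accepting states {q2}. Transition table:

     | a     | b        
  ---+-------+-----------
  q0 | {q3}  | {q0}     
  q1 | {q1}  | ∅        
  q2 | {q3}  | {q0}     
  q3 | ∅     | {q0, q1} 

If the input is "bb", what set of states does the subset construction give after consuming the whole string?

{q0}

Start in {q0}.
Read 'b': {q0} → {q0}.
Read 'b': {q0} → {q0}.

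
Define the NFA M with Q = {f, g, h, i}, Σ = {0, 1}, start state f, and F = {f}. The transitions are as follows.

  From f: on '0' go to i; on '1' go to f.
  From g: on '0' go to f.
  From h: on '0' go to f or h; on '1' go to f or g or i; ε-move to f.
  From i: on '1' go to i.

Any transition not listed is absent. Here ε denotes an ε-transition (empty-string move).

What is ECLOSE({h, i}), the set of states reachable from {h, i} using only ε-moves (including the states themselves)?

{f, h, i}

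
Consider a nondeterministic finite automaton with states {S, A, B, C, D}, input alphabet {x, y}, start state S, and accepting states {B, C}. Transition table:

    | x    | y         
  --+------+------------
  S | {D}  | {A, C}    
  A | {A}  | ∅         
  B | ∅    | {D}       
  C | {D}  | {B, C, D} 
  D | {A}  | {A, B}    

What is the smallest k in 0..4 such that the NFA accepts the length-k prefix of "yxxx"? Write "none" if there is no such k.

Start in {S}.
Read 'y': {S} → {A, C}.
None of the earlier sets intersect F, but {A, C} does.

1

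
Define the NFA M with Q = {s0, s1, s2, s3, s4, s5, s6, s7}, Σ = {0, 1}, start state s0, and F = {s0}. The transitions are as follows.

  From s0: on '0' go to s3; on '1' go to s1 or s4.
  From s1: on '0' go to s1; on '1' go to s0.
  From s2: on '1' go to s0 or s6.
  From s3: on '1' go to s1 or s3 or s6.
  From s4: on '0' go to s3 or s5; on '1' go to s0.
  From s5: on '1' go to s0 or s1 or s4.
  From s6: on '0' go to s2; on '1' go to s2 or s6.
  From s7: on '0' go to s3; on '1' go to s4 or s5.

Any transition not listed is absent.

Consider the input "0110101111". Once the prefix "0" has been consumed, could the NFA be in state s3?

Yes

Start in {s0}.
Read '0': s0→{s3}; now {s3}.
State s3 is in {s3}.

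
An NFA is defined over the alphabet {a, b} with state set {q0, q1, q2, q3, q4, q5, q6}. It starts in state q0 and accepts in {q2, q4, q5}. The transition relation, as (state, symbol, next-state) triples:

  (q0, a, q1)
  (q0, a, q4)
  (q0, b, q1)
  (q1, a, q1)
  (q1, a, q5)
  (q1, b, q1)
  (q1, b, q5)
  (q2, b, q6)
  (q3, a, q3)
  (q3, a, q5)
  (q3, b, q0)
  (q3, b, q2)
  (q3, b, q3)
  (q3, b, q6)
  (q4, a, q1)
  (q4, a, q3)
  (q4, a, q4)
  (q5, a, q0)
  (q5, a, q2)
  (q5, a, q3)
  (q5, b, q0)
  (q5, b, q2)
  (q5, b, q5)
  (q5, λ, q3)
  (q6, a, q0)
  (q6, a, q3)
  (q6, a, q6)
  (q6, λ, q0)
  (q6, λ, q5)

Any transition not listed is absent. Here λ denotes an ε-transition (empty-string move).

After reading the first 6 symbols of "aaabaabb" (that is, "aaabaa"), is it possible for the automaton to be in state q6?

Start in {q0}.
Read 'a': {q0} → {q1, q4}.
Read 'a': {q1, q4} → {q1, q3, q4, q5}.
Read 'a': {q1, q3, q4, q5} → {q0, q1, q2, q3, q4, q5}.
Read 'b': {q0, q1, q2, q3, q4, q5} → {q0, q1, q2, q3, q5, q6}.
Read 'a': {q0, q1, q2, q3, q5, q6} → {q0, q1, q2, q3, q4, q5, q6}.
Read 'a': {q0, q1, q2, q3, q4, q5, q6} → {q0, q1, q2, q3, q4, q5, q6}.
State q6 is in {q0, q1, q2, q3, q4, q5, q6}.

Yes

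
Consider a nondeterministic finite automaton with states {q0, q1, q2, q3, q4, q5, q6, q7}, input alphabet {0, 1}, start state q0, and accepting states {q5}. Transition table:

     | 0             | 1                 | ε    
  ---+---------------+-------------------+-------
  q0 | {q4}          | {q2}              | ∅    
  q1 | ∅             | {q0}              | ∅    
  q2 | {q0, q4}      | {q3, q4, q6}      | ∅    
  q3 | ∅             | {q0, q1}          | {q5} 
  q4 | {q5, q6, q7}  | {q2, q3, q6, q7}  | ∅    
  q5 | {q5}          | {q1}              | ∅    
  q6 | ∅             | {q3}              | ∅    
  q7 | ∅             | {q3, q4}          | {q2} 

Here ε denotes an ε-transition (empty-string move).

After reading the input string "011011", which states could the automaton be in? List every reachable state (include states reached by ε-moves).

{q0, q1, q2, q3, q4, q5, q6, q7}

Start in {q0}.
Read '0': {q0} → {q4}.
Read '1': {q4} → {q2, q3, q5, q6, q7}.
Read '1': {q2, q3, q5, q6, q7} → {q0, q1, q3, q4, q5, q6}.
Read '0': {q0, q1, q3, q4, q5, q6} → {q2, q4, q5, q6, q7}.
Read '1': {q2, q4, q5, q6, q7} → {q1, q2, q3, q4, q5, q6, q7}.
Read '1': {q1, q2, q3, q4, q5, q6, q7} → {q0, q1, q2, q3, q4, q5, q6, q7}.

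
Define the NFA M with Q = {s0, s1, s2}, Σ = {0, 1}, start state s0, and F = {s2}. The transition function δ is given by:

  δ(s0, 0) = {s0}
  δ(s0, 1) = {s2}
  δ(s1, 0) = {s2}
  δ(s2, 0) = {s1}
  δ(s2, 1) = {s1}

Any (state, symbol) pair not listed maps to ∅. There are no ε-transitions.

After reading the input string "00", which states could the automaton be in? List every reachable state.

{s0}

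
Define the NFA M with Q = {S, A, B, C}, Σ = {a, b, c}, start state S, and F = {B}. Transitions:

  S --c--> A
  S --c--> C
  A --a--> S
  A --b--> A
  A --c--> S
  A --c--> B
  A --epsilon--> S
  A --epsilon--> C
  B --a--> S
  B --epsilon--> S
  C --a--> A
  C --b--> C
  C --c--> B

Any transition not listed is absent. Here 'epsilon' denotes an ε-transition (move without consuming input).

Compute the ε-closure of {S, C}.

Begin with {S, C}.
No ε-moves leave this set, so the closure equals the set itself.

{S, C}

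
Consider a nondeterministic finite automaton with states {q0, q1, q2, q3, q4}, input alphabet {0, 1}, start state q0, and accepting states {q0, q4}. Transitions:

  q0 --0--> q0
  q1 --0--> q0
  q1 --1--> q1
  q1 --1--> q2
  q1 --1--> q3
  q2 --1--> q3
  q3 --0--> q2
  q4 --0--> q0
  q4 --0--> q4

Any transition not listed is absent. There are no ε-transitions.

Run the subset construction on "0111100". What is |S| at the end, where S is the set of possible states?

Start in {q0}.
Read '0': {q0} → {q0}.
Read '1': {q0} → ∅.
The set is empty and remains empty for the remaining 5 symbols.
That set has 0 states.

0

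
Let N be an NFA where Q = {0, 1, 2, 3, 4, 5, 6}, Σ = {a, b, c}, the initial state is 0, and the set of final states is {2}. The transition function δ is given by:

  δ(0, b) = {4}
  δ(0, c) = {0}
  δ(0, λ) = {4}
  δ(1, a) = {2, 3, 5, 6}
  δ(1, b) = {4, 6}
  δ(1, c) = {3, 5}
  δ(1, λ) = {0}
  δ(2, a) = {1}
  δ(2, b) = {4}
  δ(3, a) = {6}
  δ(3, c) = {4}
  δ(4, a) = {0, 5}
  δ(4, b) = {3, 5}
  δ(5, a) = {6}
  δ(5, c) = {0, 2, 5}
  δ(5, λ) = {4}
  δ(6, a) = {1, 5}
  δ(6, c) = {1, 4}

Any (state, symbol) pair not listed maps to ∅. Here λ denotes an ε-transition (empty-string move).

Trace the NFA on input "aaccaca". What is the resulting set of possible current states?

{0, 1, 2, 3, 4, 5, 6}

Start: ε-closure({0}) = {0, 4}.
Read 'a': {0, 4} → {0, 4, 5}.
Read 'a': {0, 4, 5} → {0, 4, 5, 6}.
Read 'c': {0, 4, 5, 6} → {0, 1, 2, 4, 5}.
Read 'c': {0, 1, 2, 4, 5} → {0, 2, 3, 4, 5}.
Read 'a': {0, 2, 3, 4, 5} → {0, 1, 4, 5, 6}.
Read 'c': {0, 1, 4, 5, 6} → {0, 1, 2, 3, 4, 5}.
Read 'a': {0, 1, 2, 3, 4, 5} → {0, 1, 2, 3, 4, 5, 6}.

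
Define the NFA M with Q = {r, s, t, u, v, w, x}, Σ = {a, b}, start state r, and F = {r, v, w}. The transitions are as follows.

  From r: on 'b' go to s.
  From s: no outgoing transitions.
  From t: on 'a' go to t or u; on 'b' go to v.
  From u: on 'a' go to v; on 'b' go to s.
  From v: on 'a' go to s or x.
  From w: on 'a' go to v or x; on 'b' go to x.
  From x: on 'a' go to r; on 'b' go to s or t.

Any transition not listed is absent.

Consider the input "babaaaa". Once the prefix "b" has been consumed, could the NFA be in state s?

Yes

Start in {r}.
Read 'b': r→{s}; now {s}.
State s is in {s}.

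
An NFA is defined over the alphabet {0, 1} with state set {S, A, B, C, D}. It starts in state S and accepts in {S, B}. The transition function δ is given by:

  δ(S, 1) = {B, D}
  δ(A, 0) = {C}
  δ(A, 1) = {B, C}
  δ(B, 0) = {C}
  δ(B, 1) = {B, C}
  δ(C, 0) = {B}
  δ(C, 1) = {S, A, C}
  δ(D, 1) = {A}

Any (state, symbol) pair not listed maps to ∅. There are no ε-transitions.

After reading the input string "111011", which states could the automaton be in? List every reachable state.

Start in {S}.
Read '1': S→{B, D}; now {B, D}.
Read '1': B→{B, C}, D→{A}; now {A, B, C}.
Read '1': A→{B, C}, B→{B, C}, C→{S, A, C}; now {S, A, B, C}.
Read '0': S→∅, A→{C}, B→{C}, C→{B}; now {B, C}.
Read '1': B→{B, C}, C→{S, A, C}; now {S, A, B, C}.
Read '1': S→{B, D}, A→{B, C}, B→{B, C}, C→{S, A, C}; now {S, A, B, C, D}.

{S, A, B, C, D}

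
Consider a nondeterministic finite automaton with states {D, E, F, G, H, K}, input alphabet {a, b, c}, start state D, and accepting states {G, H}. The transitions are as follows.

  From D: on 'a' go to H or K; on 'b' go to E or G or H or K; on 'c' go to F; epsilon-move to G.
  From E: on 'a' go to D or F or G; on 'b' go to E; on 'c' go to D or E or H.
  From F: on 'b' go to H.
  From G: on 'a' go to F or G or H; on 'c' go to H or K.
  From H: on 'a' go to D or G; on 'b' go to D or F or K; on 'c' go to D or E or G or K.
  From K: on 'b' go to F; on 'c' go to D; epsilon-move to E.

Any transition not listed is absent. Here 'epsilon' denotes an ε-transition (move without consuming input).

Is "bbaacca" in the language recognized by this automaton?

Yes

Start: ε-closure({D}) = {D, G}.
Read 'b': D→{E, G, H, K}, G→∅; now {E, G, H, K}.
Read 'b': E→{E}, G→∅, H→{D, F, K}, K→{F}; union {D, E, F, K}; ε-closure = {D, E, F, G, K}.
Read 'a': D→{H, K}, E→{D, F, G}, F→∅, G→{F, G, H}, K→∅; union {D, F, G, H, K}; ε-closure = {D, E, F, G, H, K}.
Read 'a': D→{H, K}, E→{D, F, G}, F→∅, G→{F, G, H}, H→{D, G}, K→∅; union {D, F, G, H, K}; ε-closure = {D, E, F, G, H, K}.
Read 'c': D→{F}, E→{D, E, H}, F→∅, G→{H, K}, H→{D, E, G, K}, K→{D}; now {D, E, F, G, H, K}.
Read 'c': D→{F}, E→{D, E, H}, F→∅, G→{H, K}, H→{D, E, G, K}, K→{D}; now {D, E, F, G, H, K}.
Read 'a': D→{H, K}, E→{D, F, G}, F→∅, G→{F, G, H}, H→{D, G}, K→∅; union {D, F, G, H, K}; ε-closure = {D, E, F, G, H, K}.
The final set {D, E, F, G, H, K} contains the accepting states G, H.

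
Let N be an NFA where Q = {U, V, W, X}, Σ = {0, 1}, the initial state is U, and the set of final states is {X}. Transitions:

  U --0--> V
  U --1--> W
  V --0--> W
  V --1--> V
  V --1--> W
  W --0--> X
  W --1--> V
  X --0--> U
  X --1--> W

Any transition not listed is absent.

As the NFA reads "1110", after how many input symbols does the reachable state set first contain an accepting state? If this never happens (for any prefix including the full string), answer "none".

4

Start in {U}.
Read '1': {U} → {W}.
Read '1': {W} → {V}.
Read '1': {V} → {V, W}.
Read '0': {V, W} → {W, X}.
None of the earlier sets intersect F, but {W, X} does.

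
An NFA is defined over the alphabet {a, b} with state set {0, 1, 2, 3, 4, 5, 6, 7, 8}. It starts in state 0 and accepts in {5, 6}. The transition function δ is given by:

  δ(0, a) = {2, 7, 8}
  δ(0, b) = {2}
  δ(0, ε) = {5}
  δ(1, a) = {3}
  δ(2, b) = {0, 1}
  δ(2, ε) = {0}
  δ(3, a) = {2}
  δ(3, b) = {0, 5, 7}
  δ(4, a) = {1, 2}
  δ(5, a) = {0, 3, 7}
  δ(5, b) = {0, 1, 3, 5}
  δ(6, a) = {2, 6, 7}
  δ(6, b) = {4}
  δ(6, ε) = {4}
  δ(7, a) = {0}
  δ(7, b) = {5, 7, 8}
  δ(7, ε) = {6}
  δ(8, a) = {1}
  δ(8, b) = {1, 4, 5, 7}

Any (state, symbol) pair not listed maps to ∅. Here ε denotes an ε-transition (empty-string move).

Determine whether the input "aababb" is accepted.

Yes

Start: ε-closure({0}) = {0, 5}.
Read 'a': {0, 5} → {0, 2, 3, 4, 5, 6, 7, 8}.
Read 'a': {0, 2, 3, 4, 5, 6, 7, 8} → {0, 1, 2, 3, 4, 5, 6, 7, 8}.
Read 'b': {0, 1, 2, 3, 4, 5, 6, 7, 8} → {0, 1, 2, 3, 4, 5, 6, 7, 8}.
Read 'a': {0, 1, 2, 3, 4, 5, 6, 7, 8} → {0, 1, 2, 3, 4, 5, 6, 7, 8}.
Read 'b': {0, 1, 2, 3, 4, 5, 6, 7, 8} → {0, 1, 2, 3, 4, 5, 6, 7, 8}.
Read 'b': {0, 1, 2, 3, 4, 5, 6, 7, 8} → {0, 1, 2, 3, 4, 5, 6, 7, 8}.
The final set {0, 1, 2, 3, 4, 5, 6, 7, 8} contains the accepting states 5, 6.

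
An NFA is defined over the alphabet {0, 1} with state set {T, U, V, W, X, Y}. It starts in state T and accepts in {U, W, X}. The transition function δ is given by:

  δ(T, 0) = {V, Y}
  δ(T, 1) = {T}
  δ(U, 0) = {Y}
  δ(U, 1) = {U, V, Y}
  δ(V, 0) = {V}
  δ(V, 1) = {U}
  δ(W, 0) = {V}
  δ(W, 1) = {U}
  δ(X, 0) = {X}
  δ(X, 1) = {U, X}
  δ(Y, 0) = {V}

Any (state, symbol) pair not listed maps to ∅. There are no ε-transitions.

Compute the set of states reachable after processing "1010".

{Y}

Start in {T}.
Read '1': {T} → {T}.
Read '0': {T} → {V, Y}.
Read '1': {V, Y} → {U}.
Read '0': {U} → {Y}.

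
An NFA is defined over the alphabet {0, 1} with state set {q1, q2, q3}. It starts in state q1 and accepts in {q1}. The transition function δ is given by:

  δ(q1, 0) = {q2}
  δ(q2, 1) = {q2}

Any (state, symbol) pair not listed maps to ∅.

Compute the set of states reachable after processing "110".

Start in {q1}.
Read '1': q1→∅; now ∅.
The set is empty and remains empty for the remaining 2 symbols.

∅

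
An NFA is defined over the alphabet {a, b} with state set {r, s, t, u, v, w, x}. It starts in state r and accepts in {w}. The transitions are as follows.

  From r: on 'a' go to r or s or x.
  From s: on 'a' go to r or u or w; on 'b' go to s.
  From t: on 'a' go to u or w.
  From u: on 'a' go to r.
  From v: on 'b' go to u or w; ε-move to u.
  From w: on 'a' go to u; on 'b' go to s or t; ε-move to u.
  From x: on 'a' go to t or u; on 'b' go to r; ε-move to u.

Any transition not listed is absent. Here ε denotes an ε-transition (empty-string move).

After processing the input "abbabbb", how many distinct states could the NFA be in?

1

Start in {r}.
Read 'a': r→{r, s, x}; union {r, s, x}; ε-closure = {r, s, u, x}.
Read 'b': r→∅, s→{s}, u→∅, x→{r}; now {r, s}.
Read 'b': r→∅, s→{s}; now {s}.
Read 'a': s→{r, u, w}; now {r, u, w}.
Read 'b': r→∅, u→∅, w→{s, t}; now {s, t}.
Read 'b': s→{s}, t→∅; now {s}.
Read 'b': s→{s}; now {s}.
That set has 1 state.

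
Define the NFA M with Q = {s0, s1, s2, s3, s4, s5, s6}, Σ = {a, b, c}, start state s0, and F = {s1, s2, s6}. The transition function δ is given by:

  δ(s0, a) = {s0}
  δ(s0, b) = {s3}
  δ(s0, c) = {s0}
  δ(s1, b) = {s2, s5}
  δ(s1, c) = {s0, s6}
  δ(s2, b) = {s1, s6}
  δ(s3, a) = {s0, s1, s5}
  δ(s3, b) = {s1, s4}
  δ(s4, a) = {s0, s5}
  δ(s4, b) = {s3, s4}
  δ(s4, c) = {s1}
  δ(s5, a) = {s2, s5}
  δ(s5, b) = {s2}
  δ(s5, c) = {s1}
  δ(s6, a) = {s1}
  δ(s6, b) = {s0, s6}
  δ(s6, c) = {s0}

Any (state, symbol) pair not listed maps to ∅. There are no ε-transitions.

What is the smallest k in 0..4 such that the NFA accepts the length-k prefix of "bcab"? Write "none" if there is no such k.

none

Start in {s0}.
Read 'b': s0→{s3}; now {s3}.
Read 'c': s3→∅; now ∅.
The set is empty and remains empty for the remaining 2 symbols.
No reachable set along the way intersects F.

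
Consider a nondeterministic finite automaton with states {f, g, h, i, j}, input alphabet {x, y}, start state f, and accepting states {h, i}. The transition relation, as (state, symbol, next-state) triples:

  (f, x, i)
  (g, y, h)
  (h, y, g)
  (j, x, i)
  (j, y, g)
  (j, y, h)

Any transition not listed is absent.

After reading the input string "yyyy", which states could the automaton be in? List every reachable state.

Start in {f}.
Read 'y': f→∅; now ∅.
The set is empty and remains empty for the remaining 3 symbols.

∅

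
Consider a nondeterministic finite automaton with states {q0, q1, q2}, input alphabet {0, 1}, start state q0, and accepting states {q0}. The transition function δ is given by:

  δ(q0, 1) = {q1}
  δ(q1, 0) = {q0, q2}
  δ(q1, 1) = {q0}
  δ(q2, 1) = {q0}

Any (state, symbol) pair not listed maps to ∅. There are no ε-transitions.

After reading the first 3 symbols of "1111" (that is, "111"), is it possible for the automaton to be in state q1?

Start in {q0}.
Read '1': q0→{q1}; now {q1}.
Read '1': q1→{q0}; now {q0}.
Read '1': q0→{q1}; now {q1}.
State q1 is in {q1}.

Yes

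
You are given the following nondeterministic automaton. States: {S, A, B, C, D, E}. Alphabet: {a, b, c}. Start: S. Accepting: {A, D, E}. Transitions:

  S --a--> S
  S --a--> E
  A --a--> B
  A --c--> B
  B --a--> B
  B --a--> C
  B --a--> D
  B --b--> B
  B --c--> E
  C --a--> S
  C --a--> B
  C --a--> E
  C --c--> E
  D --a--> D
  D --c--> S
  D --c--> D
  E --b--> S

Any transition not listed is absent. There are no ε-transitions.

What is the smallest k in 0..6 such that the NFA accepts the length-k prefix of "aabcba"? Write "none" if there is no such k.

Start in {S}.
Read 'a': {S} → {S, E}.
None of the earlier sets intersect F, but {S, E} does.

1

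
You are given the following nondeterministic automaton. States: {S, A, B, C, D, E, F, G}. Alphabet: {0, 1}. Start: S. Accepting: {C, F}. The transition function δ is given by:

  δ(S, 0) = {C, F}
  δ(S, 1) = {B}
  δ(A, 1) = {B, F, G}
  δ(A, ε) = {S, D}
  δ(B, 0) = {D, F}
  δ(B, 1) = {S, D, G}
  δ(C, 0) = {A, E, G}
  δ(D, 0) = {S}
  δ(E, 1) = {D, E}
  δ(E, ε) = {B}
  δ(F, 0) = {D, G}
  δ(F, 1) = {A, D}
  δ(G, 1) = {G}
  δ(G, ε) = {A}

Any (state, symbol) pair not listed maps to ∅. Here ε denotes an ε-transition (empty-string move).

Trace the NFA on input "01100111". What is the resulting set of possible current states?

{S, A, B, D, E, F, G}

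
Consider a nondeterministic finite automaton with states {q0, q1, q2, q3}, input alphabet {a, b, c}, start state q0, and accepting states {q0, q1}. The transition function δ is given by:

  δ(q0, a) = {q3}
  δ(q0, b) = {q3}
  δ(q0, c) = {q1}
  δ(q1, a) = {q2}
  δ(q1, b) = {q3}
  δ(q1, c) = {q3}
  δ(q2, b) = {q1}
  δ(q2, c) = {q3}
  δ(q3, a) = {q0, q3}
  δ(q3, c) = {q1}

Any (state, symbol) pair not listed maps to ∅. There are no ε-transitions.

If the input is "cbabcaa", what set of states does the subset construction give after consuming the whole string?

Start in {q0}.
Read 'c': q0→{q1}; now {q1}.
Read 'b': q1→{q3}; now {q3}.
Read 'a': q3→{q0, q3}; now {q0, q3}.
Read 'b': q0→{q3}, q3→∅; now {q3}.
Read 'c': q3→{q1}; now {q1}.
Read 'a': q1→{q2}; now {q2}.
Read 'a': q2→∅; now ∅.

∅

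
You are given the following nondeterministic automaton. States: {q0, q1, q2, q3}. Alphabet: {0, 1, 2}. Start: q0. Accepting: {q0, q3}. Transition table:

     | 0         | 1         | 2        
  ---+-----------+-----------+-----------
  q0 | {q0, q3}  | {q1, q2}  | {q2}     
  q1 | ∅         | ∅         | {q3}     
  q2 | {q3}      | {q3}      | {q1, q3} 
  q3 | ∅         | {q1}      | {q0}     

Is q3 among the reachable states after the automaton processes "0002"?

Start in {q0}.
Read '0': q0→{q0, q3}; now {q0, q3}.
Read '0': q0→{q0, q3}, q3→∅; now {q0, q3}.
Read '0': q0→{q0, q3}, q3→∅; now {q0, q3}.
Read '2': q0→{q2}, q3→{q0}; now {q0, q2}.
State q3 is not in {q0, q2}.

No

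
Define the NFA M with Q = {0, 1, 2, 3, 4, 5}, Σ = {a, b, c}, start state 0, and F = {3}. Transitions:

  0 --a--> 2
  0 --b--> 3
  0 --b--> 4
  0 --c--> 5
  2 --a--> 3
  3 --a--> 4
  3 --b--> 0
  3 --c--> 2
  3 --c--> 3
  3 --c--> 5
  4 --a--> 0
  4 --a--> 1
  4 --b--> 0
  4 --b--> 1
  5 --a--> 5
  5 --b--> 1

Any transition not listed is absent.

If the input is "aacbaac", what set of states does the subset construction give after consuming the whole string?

{2, 3, 5}

Start in {0}.
Read 'a': {0} → {2}.
Read 'a': {2} → {3}.
Read 'c': {3} → {2, 3, 5}.
Read 'b': {2, 3, 5} → {0, 1}.
Read 'a': {0, 1} → {2}.
Read 'a': {2} → {3}.
Read 'c': {3} → {2, 3, 5}.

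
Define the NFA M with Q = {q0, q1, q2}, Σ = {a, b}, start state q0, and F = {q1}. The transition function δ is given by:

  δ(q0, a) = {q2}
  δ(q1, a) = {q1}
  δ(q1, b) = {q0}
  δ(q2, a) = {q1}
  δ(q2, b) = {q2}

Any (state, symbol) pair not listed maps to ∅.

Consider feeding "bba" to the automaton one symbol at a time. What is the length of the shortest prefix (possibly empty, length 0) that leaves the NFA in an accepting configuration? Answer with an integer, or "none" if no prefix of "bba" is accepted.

Start in {q0}.
Read 'b': {q0} → ∅.
The set is empty and remains empty for the remaining 2 symbols.
No reachable set along the way intersects F.

none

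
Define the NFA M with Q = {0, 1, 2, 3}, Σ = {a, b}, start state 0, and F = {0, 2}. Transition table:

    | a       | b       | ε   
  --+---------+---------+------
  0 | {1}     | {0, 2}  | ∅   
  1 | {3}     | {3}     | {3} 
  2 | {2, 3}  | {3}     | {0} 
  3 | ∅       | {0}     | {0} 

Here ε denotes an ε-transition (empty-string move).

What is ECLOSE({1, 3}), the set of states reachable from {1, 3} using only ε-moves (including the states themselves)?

{0, 1, 3}

Begin with {1, 3}.
ε-move 3 → 0; add 0.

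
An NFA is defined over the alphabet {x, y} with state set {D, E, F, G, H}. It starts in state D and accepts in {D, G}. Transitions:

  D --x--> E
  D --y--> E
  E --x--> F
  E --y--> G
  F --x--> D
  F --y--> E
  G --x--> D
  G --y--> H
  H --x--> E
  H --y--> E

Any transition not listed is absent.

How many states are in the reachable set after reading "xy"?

1

Start in {D}.
Read 'x': D→{E}; now {E}.
Read 'y': E→{G}; now {G}.
That set has 1 state.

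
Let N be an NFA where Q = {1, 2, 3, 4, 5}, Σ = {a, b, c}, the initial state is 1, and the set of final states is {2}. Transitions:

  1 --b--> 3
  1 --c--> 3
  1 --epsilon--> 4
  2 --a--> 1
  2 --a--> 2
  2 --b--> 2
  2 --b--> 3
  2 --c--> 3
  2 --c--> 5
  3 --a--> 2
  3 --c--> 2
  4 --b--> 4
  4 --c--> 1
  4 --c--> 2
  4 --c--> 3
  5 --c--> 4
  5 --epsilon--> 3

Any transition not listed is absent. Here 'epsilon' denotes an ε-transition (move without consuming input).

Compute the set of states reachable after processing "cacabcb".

{2, 3, 4}

Start: ε-closure({1}) = {1, 4}.
Read 'c': 1→{3}, 4→{1, 2, 3}; union {1, 2, 3}; ε-closure = {1, 2, 3, 4}.
Read 'a': 1→∅, 2→{1, 2}, 3→{2}, 4→∅; union {1, 2}; ε-closure = {1, 2, 4}.
Read 'c': 1→{3}, 2→{3, 5}, 4→{1, 2, 3}; union {1, 2, 3, 5}; ε-closure = {1, 2, 3, 4, 5}.
Read 'a': 1→∅, 2→{1, 2}, 3→{2}, 4→∅, 5→∅; union {1, 2}; ε-closure = {1, 2, 4}.
Read 'b': 1→{3}, 2→{2, 3}, 4→{4}; now {2, 3, 4}.
Read 'c': 2→{3, 5}, 3→{2}, 4→{1, 2, 3}; union {1, 2, 3, 5}; ε-closure = {1, 2, 3, 4, 5}.
Read 'b': 1→{3}, 2→{2, 3}, 3→∅, 4→{4}, 5→∅; now {2, 3, 4}.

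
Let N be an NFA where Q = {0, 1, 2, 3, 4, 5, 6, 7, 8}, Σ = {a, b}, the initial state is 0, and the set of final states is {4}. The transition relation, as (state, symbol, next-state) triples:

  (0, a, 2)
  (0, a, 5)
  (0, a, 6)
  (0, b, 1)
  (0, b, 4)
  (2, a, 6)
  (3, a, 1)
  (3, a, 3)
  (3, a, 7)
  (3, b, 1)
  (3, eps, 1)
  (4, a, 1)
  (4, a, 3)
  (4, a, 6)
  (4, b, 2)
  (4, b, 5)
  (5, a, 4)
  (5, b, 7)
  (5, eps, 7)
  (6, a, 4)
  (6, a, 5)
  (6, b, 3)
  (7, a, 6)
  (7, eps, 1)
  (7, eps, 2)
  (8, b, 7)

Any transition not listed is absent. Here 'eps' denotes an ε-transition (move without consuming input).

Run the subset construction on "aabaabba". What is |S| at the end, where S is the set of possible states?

Start in {0}.
Read 'a': 0→{2, 5, 6}; union {2, 5, 6}; ε-closure = {1, 2, 5, 6, 7}.
Read 'a': 1→∅, 2→{6}, 5→{4}, 6→{4, 5}, 7→{6}; union {4, 5, 6}; ε-closure = {1, 2, 4, 5, 6, 7}.
Read 'b': 1→∅, 2→∅, 4→{2, 5}, 5→{7}, 6→{3}, 7→∅; union {2, 3, 5, 7}; ε-closure = {1, 2, 3, 5, 7}.
Read 'a': 1→∅, 2→{6}, 3→{1, 3, 7}, 5→{4}, 7→{6}; union {1, 3, 4, 6, 7}; ε-closure = {1, 2, 3, 4, 6, 7}.
Read 'a': 1→∅, 2→{6}, 3→{1, 3, 7}, 4→{1, 3, 6}, 6→{4, 5}, 7→{6}; union {1, 3, 4, 5, 6, 7}; ε-closure = {1, 2, 3, 4, 5, 6, 7}.
Read 'b': 1→∅, 2→∅, 3→{1}, 4→{2, 5}, 5→{7}, 6→{3}, 7→∅; now {1, 2, 3, 5, 7}.
Read 'b': 1→∅, 2→∅, 3→{1}, 5→{7}, 7→∅; union {1, 7}; ε-closure = {1, 2, 7}.
Read 'a': 1→∅, 2→{6}, 7→{6}; now {6}.
That set has 1 state.

1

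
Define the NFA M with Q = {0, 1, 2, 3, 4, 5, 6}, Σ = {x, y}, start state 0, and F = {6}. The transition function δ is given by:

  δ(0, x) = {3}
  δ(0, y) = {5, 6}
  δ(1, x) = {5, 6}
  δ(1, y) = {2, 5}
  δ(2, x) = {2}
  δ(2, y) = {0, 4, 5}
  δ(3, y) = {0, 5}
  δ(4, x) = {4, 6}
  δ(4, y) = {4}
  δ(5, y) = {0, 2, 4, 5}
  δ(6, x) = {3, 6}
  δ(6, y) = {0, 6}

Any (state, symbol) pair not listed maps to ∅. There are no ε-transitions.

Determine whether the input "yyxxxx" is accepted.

Start in {0}.
Read 'y': {0} → {5, 6}.
Read 'y': {5, 6} → {0, 2, 4, 5, 6}.
Read 'x': {0, 2, 4, 5, 6} → {2, 3, 4, 6}.
Read 'x': {2, 3, 4, 6} → {2, 3, 4, 6}.
Read 'x': {2, 3, 4, 6} → {2, 3, 4, 6}.
Read 'x': {2, 3, 4, 6} → {2, 3, 4, 6}.
The final set {2, 3, 4, 6} contains the accepting state 6.

Yes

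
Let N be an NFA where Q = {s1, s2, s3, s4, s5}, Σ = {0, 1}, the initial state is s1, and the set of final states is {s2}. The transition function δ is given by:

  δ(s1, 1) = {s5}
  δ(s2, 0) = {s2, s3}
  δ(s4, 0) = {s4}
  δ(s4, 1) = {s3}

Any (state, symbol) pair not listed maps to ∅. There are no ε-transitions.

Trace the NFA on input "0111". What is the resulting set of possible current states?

∅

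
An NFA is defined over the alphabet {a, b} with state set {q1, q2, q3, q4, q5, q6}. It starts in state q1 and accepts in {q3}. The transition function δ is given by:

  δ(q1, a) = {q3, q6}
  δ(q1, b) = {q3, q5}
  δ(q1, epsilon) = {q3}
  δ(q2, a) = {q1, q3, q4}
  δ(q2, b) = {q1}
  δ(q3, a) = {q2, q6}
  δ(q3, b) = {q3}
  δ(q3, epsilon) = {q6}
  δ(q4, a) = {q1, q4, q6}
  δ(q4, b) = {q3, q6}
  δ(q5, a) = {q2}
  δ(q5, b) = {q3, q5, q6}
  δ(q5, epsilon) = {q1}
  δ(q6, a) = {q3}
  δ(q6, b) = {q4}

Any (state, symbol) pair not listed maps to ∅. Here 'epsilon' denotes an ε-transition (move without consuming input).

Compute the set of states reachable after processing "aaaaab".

{q1, q3, q4, q5, q6}

Start: ε-closure({q1}) = {q1, q3, q6}.
Read 'a': {q1, q3, q6} → {q2, q3, q6}.
Read 'a': {q2, q3, q6} → {q1, q2, q3, q4, q6}.
Read 'a': {q1, q2, q3, q4, q6} → {q1, q2, q3, q4, q6}.
Read 'a': {q1, q2, q3, q4, q6} → {q1, q2, q3, q4, q6}.
Read 'a': {q1, q2, q3, q4, q6} → {q1, q2, q3, q4, q6}.
Read 'b': {q1, q2, q3, q4, q6} → {q1, q3, q4, q5, q6}.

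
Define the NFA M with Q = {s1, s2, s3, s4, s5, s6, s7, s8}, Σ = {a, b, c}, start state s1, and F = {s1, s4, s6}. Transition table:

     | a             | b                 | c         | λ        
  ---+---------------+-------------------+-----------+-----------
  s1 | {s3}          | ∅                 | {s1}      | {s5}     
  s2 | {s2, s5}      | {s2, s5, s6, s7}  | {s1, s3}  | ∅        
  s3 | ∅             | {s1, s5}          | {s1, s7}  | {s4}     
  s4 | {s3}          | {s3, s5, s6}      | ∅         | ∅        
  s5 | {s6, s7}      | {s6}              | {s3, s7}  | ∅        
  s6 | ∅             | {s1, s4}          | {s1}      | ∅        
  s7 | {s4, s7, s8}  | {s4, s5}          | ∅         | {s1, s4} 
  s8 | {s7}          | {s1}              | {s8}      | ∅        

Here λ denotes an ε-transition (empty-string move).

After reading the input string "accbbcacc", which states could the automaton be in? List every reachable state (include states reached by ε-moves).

{s1, s3, s4, s5, s7, s8}

Start: ε-closure({s1}) = {s1, s5}.
Read 'a': {s1, s5} → {s1, s3, s4, s5, s6, s7}.
Read 'c': {s1, s3, s4, s5, s6, s7} → {s1, s3, s4, s5, s7}.
Read 'c': {s1, s3, s4, s5, s7} → {s1, s3, s4, s5, s7}.
Read 'b': {s1, s3, s4, s5, s7} → {s1, s3, s4, s5, s6}.
Read 'b': {s1, s3, s4, s5, s6} → {s1, s3, s4, s5, s6}.
Read 'c': {s1, s3, s4, s5, s6} → {s1, s3, s4, s5, s7}.
Read 'a': {s1, s3, s4, s5, s7} → {s1, s3, s4, s5, s6, s7, s8}.
Read 'c': {s1, s3, s4, s5, s6, s7, s8} → {s1, s3, s4, s5, s7, s8}.
Read 'c': {s1, s3, s4, s5, s7, s8} → {s1, s3, s4, s5, s7, s8}.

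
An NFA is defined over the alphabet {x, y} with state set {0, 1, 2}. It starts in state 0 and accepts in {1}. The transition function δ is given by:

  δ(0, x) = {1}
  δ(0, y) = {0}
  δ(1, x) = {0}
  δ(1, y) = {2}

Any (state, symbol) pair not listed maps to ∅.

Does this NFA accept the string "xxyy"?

No

Start in {0}.
Read 'x': {0} → {1}.
Read 'x': {1} → {0}.
Read 'y': {0} → {0}.
Read 'y': {0} → {0}.
The final set {0} contains no accepting state.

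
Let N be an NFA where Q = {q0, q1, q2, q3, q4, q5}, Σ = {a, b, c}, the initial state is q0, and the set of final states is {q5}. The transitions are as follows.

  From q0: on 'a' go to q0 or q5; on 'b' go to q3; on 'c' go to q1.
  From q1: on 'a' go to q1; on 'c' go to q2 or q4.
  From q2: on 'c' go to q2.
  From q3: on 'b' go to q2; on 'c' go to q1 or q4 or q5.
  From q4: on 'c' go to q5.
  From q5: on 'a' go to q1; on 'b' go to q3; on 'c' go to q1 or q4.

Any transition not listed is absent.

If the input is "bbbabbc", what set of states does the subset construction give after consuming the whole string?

∅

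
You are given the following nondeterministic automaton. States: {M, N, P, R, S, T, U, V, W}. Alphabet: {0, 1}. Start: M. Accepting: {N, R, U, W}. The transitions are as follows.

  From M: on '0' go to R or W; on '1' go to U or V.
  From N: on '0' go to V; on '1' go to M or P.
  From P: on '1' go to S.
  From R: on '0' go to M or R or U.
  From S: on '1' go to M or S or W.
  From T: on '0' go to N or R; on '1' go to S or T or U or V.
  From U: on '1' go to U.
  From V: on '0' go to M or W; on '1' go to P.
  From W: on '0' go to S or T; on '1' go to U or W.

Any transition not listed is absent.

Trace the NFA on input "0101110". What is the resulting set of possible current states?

{M, N, R, S, T, W}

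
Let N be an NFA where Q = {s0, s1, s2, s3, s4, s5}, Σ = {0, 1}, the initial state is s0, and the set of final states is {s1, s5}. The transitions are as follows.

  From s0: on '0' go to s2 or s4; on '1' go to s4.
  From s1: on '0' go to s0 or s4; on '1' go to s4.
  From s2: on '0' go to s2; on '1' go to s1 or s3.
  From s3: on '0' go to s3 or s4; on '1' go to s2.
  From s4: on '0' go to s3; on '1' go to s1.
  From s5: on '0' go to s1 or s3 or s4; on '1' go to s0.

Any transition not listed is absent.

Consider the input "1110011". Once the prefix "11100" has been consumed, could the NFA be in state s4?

Start in {s0}.
Read '1': s0→{s4}; now {s4}.
Read '1': s4→{s1}; now {s1}.
Read '1': s1→{s4}; now {s4}.
Read '0': s4→{s3}; now {s3}.
Read '0': s3→{s3, s4}; now {s3, s4}.
State s4 is in {s3, s4}.

Yes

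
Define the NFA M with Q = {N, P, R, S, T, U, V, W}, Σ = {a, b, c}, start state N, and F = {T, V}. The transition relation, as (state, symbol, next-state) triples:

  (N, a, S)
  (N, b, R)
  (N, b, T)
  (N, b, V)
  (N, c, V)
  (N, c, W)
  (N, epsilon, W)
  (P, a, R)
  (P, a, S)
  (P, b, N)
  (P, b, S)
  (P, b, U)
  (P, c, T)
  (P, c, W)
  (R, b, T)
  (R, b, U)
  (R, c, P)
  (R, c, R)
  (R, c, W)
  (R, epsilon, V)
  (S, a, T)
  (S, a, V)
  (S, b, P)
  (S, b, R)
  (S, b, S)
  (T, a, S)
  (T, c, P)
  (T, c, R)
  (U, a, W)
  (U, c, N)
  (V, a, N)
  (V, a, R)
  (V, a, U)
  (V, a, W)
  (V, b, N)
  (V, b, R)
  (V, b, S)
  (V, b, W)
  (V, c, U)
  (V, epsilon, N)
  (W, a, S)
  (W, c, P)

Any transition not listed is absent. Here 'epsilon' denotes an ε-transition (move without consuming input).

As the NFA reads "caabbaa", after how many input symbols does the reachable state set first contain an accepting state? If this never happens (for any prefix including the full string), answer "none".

1

Start: ε-closure({N}) = {N, W}.
Read 'c': {N, W} → {N, P, V, W}.
None of the earlier sets intersect F, but {N, P, V, W} does.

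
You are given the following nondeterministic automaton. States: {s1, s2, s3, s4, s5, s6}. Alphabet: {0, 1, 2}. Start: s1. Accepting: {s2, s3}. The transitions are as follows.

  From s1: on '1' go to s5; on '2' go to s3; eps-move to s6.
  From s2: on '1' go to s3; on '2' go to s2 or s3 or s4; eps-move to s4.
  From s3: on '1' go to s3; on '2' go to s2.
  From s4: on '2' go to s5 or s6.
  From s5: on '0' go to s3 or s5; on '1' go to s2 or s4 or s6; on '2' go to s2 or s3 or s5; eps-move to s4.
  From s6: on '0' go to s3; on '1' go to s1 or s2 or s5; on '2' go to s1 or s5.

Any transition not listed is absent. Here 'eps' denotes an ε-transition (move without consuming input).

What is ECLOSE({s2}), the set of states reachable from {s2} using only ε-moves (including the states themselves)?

Begin with {s2}.
ε-move s2 → s4; add s4.

{s2, s4}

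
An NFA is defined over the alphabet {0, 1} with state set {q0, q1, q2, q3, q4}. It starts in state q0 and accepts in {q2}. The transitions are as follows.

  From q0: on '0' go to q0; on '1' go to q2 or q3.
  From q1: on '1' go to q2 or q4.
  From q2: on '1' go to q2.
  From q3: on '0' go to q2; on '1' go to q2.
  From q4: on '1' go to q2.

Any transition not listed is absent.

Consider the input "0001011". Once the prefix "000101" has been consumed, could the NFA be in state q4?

No

Start in {q0}.
Read '0': q0→{q0}; now {q0}.
Read '0': q0→{q0}; now {q0}.
Read '0': q0→{q0}; now {q0}.
Read '1': q0→{q2, q3}; now {q2, q3}.
Read '0': q2→∅, q3→{q2}; now {q2}.
Read '1': q2→{q2}; now {q2}.
State q4 is not in {q2}.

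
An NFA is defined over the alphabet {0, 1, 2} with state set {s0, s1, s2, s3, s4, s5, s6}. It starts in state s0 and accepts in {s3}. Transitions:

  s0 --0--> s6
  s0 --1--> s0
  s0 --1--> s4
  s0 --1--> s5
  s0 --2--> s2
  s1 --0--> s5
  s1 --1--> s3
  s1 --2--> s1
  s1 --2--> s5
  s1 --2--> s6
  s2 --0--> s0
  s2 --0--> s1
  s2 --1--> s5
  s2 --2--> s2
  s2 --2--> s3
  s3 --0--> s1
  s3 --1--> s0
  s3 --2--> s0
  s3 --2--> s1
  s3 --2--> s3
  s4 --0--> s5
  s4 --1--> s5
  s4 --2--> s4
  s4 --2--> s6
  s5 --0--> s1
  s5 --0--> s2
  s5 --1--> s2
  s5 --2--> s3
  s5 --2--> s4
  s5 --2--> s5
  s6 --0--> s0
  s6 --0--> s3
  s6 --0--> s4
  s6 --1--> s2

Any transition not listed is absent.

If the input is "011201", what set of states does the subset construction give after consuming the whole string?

{s2, s3, s5}

Start in {s0}.
Read '0': s0→{s6}; now {s6}.
Read '1': s6→{s2}; now {s2}.
Read '1': s2→{s5}; now {s5}.
Read '2': s5→{s3, s4, s5}; now {s3, s4, s5}.
Read '0': s3→{s1}, s4→{s5}, s5→{s1, s2}; now {s1, s2, s5}.
Read '1': s1→{s3}, s2→{s5}, s5→{s2}; now {s2, s3, s5}.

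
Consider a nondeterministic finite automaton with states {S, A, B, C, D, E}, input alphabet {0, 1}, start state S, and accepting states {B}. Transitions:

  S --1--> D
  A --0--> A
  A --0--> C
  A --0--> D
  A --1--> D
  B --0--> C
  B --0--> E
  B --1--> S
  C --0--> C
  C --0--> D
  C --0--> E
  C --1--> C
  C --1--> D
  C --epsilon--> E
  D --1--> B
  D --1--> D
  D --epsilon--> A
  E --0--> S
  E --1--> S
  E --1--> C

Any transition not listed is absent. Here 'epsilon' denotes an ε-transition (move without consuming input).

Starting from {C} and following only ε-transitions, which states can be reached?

{C, E}

Begin with {C}.
ε-move C → E; add E.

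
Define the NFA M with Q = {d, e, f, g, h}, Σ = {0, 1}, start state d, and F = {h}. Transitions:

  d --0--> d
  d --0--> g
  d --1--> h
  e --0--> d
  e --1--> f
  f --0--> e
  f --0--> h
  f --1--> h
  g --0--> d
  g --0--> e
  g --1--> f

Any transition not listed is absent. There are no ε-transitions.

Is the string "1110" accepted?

No

Start in {d}.
Read '1': d→{h}; now {h}.
Read '1': h→∅; now ∅.
The set is empty and remains empty for the remaining 2 symbols.
The final set ∅ contains no accepting state.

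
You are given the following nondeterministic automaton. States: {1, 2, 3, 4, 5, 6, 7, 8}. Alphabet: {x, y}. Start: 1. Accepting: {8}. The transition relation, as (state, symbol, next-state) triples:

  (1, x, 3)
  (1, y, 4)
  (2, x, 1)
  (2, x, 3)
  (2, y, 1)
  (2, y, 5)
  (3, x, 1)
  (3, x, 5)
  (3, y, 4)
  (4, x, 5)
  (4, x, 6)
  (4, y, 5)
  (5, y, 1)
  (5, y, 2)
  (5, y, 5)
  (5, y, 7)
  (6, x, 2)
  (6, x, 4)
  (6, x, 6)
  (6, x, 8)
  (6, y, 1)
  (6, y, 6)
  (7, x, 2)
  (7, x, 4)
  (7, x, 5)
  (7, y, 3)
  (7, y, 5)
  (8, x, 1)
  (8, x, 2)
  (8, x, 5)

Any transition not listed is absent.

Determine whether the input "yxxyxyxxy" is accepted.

Start in {1}.
Read 'y': {1} → {4}.
Read 'x': {4} → {5, 6}.
Read 'x': {5, 6} → {2, 4, 6, 8}.
Read 'y': {2, 4, 6, 8} → {1, 5, 6}.
Read 'x': {1, 5, 6} → {2, 3, 4, 6, 8}.
Read 'y': {2, 3, 4, 6, 8} → {1, 4, 5, 6}.
Read 'x': {1, 4, 5, 6} → {2, 3, 4, 5, 6, 8}.
Read 'x': {2, 3, 4, 5, 6, 8} → {1, 2, 3, 4, 5, 6, 8}.
Read 'y': {1, 2, 3, 4, 5, 6, 8} → {1, 2, 4, 5, 6, 7}.
The final set {1, 2, 4, 5, 6, 7} contains no accepting state.

No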